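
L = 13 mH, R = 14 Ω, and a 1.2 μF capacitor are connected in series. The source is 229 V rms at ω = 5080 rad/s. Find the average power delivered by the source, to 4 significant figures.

74.91 W

X_L = ωL = 66.04 Ω
X_C = 1/(ωC) = 164.0 Ω
Net reactance X = X_L − X_C = -98.00 Ω
Z = 14.00 − j98.00 Ω
|Z| = √(14.00² + 98.00²) = 99.00 Ω
∠Z = arctan(-98.00/14.00) = -81.87°
I = V/|Z| = 2.313 A
P = VI cos φ = 229 × 2.313 × cos(-81.87°) = 74.91 W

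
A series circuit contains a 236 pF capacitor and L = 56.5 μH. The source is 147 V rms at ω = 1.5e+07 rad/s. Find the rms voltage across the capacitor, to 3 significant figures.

X_L = ωL = 848 Ω
X_C = 1/(ωC) = 282 Ω
Net reactance X = X_L − X_C = 565 Ω
Z = j565 Ω
|Z| = √(0² + 565²) = 565 Ω
I = V/|Z| = 260 mA
V_C = I·|Z_C| = 0.260 × 282 = 73.5 V

73.5 V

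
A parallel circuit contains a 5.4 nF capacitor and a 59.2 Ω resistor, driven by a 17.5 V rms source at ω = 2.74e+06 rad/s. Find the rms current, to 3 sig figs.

393 mA

X_C = 1/(ωC) = 67.6 Ω
Parallel: admittances add. Y = 1/R + jωC
Y = (0.0169 + j0.0148) S
|Y| = 0.0225 S → |Z| = 1/|Y| = 44.5 Ω, ∠Z = −∠Y = -41.2°
I = V/|Z| = 17.5/44.5 = 393 mA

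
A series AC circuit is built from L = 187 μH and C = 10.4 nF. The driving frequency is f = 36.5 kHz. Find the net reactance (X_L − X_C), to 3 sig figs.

-376 Ω

ω = 2πf = 229300 rad/s
X_L = ωL = 42.9 Ω
X_C = 1/(ωC) = 419 Ω
X = 42.9 − 419 = -376 Ω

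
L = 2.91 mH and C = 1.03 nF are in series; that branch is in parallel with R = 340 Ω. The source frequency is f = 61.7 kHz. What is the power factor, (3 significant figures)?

ω = 2πf = 387700 rad/s
X_L = ωL = 1130 Ω
X_C = 1/(ωC) = 2500 Ω
Branch 1: Z₁ = R = 340 Ω
Branch 2 (series LC): Z₂ = j(X_L − X_C) = −j1380 Ω
Parallel: Z = Z₁Z₂/(Z₁+Z₂), |Z| = 330 Ω, ∠Z = -13.9°
cos φ = cos(-13.9°) = 0.971

0.971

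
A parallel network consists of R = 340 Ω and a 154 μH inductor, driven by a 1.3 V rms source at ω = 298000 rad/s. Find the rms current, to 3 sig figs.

X_L = ωL = 45.9 Ω
Parallel: admittances add. Y = 1/R + 1/(jωL)
Y = (0.00294 − j0.0218) S
|Y| = 0.0220 S → |Z| = 1/|Y| = 45.5 Ω, ∠Z = −∠Y = 82.3°
I = V/|Z| = 1.3/45.5 = 28.6 mA

28.6 mA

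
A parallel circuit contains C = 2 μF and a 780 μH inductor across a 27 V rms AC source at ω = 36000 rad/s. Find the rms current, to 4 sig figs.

982.5 mA

X_L = ωL = 28.08 Ω
X_C = 1/(ωC) = 13.89 Ω
Parallel: admittances add. Y = 1/(jωL) + jωC
Y = (0 + j0.03639) S
|Y| = 0.03639 S → |Z| = 1/|Y| = 27.48 Ω, ∠Z = −∠Y = -90.00°
I = V/|Z| = 27/27.48 = 982.5 mA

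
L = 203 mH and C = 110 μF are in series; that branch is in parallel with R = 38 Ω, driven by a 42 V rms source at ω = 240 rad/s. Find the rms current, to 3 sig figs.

4.03 A

X_L = ωL = 48.7 Ω
X_C = 1/(ωC) = 37.9 Ω
Branch 1: Z₁ = R = 38.0 Ω
Branch 2 (series LC): Z₂ = j(X_L − X_C) = j10.8 Ω
Parallel: Z = Z₁Z₂/(Z₁+Z₂), |Z| = 10.4 Ω, ∠Z = 74.1°
I = V/|Z| = 42/10.4 = 4.03 A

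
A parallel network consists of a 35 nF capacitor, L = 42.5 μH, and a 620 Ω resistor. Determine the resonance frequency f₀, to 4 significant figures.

ω₀ = 1/√(LC) = 1/√(4.25e-05 × 3.5e-08) = 819900 rad/s
f₀ = ω₀/(2π) = 130.5 kHz

130.5 kHz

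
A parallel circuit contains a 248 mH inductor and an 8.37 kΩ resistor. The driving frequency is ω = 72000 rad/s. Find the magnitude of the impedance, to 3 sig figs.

X_L = ωL = 17900 Ω
Parallel: admittances add. Y = 1/R + 1/(jωL)
Y = (0.000119 − j5.6e-05) S
|Y| = 0.000132 S → |Z| = 1/|Y| = 7580 Ω, ∠Z = −∠Y = 25.1°

7580 Ω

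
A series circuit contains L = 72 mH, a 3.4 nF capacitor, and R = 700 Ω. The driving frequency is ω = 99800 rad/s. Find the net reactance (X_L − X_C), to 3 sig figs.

4240 Ω

X_L = ωL = 7190 Ω
X_C = 1/(ωC) = 2950 Ω
X = 7190 − 2950 = 4240 Ω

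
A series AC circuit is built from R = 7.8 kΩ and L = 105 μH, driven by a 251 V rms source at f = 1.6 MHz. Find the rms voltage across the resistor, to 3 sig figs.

249 V

ω = 2πf = 1.005e+07 rad/s
X_L = ωL = 1060 Ω
Z = 7800 + j1060 Ω
|Z| = √(7800² + 1060²) = 7870 Ω
I = V/|Z| = 31.9 mA
V_R = I·|Z_R| = 0.0319 × 7800 = 249 V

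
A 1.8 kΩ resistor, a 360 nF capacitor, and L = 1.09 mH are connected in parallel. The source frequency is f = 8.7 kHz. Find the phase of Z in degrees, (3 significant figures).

ω = 2πf = 54660 rad/s
X_L = ωL = 59.6 Ω
X_C = 1/(ωC) = 50.8 Ω
Parallel: admittances add. Y = 1/R + 1/(jωL) + jωC
Y = (0.000556 + j0.00290) S
|Y| = 0.00295 S → |Z| = 1/|Y| = 339 Ω, ∠Z = −∠Y = -79.1°

-79.1°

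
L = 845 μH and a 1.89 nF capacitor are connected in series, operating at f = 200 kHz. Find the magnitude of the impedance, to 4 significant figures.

640.8 Ω

ω = 2πf = 1.257e+06 rad/s
X_L = ωL = 1062 Ω
X_C = 1/(ωC) = 421.0 Ω
Net reactance X = X_L − X_C = 640.8 Ω
Z = j640.8 Ω
|Z| = √(0² + 640.8²) = 640.8 Ω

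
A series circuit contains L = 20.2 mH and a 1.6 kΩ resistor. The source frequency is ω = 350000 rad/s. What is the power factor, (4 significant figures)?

0.2207

X_L = ωL = 7070 Ω
Z = 1600 + j7070 Ω
|Z| = √(1600² + 7070²) = 7249 Ω
∠Z = arctan(7070/1600) = 77.25°
cos φ = cos(77.25°) = 0.2207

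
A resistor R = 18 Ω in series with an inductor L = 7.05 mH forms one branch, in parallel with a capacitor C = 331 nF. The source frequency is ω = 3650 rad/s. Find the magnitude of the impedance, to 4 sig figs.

X_L = ωL = 25.73 Ω
X_C = 1/(ωC) = 827.7 Ω
Branch 1 (R+jX_L): Z₁ = 18.00 + j25.73 Ω, |Z₁| = 31.40 Ω
Branch 2 (−jX_C): Z₂ = −j827.7 Ω
Parallel: Z = Z₁Z₂/(Z₁+Z₂), |Z| = 32.40 Ω, ∠Z = 53.74°

32.40 Ω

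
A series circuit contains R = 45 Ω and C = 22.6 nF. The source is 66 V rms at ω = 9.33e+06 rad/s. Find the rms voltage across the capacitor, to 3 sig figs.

X_C = 1/(ωC) = 4.74 Ω
Z = 45.0 − j4.74 Ω
|Z| = √(45.0² + 4.74²) = 45.2 Ω
I = V/|Z| = 1.46 A
V_C = I·|Z_C| = 1.46 × 4.74 = 6.92 V

6.92 V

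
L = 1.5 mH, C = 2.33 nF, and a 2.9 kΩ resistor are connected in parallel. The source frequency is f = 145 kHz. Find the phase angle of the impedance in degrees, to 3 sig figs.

-76.1°

ω = 2πf = 911100 rad/s
X_L = ωL = 1370 Ω
X_C = 1/(ωC) = 471 Ω
Parallel: admittances add. Y = 1/R + 1/(jωL) + jωC
Y = (0.000345 + j0.00139) S
|Y| = 0.00143 S → |Z| = 1/|Y| = 698 Ω, ∠Z = −∠Y = -76.1°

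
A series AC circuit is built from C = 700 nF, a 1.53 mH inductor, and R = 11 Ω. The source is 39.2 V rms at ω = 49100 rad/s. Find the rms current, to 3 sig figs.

828 mA

X_L = ωL = 75.1 Ω
X_C = 1/(ωC) = 29.1 Ω
Net reactance X = X_L − X_C = 46.0 Ω
Z = 11.0 + j46.0 Ω
|Z| = √(11.0² + 46.0²) = 47.3 Ω
I = V/|Z| = 39.2/47.3 = 828 mA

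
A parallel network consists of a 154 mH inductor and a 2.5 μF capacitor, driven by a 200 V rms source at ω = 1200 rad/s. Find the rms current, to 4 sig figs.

X_L = ωL = 184.8 Ω
X_C = 1/(ωC) = 333.3 Ω
Parallel: admittances add. Y = 1/(jωL) + jωC
Y = (0 − j0.002411) S
|Y| = 0.002411 S → |Z| = 1/|Y| = 414.7 Ω, ∠Z = −∠Y = 90.00°
I = V/|Z| = 200/414.7 = 482.3 mA

482.3 mA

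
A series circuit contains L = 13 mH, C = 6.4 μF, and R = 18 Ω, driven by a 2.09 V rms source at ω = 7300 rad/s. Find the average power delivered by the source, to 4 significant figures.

13.73 mW

X_L = ωL = 94.90 Ω
X_C = 1/(ωC) = 21.40 Ω
Net reactance X = X_L − X_C = 73.50 Ω
Z = 18.00 + j73.50 Ω
|Z| = √(18.00² + 73.50²) = 75.67 Ω
∠Z = arctan(73.50/18.00) = 76.24°
I = V/|Z| = 27.62 mA
P = VI cos φ = 2.09 × 0.02762 × cos(76.24°) = 13.73 mW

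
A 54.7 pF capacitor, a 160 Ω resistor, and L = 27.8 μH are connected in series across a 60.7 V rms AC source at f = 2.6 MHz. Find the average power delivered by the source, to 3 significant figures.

ω = 2πf = 1.634e+07 rad/s
X_L = ωL = 454 Ω
X_C = 1/(ωC) = 1120 Ω
Net reactance X = X_L − X_C = -665 Ω
Z = 160 − j665 Ω
|Z| = √(160² + 665²) = 684 Ω
∠Z = arctan(-665/160) = -76.5°
I = V/|Z| = 88.8 mA
P = VI cos φ = 60.7 × 0.0888 × cos(-76.5°) = 1.26 W

1.26 W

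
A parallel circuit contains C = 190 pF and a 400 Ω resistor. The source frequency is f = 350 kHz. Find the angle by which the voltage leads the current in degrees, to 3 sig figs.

-9.49°

ω = 2πf = 2.199e+06 rad/s
X_C = 1/(ωC) = 2390 Ω
Parallel: admittances add. Y = 1/R + jωC
Y = (0.00250 + j0.000418) S
|Y| = 0.00253 S → |Z| = 1/|Y| = 395 Ω, ∠Z = −∠Y = -9.49°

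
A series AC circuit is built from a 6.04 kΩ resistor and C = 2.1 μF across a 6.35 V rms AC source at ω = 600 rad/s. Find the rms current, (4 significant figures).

1.042 mA

X_C = 1/(ωC) = 793.7 Ω
Z = 6040 − j793.7 Ω
|Z| = √(6040² + 793.7²) = 6092 Ω
I = V/|Z| = 6.35/6092 = 1.042 mA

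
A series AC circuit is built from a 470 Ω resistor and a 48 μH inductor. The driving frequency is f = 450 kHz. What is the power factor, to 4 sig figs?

ω = 2πf = 2.827e+06 rad/s
X_L = ωL = 135.7 Ω
Z = 470.0 + j135.7 Ω
|Z| = √(470.0² + 135.7²) = 489.2 Ω
∠Z = arctan(135.7/470.0) = 16.11°
cos φ = cos(16.11°) = 0.9607

0.9607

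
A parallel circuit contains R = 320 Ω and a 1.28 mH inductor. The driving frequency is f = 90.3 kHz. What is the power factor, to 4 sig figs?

0.9151

ω = 2πf = 567400 rad/s
X_L = ωL = 726.2 Ω
Parallel: admittances add. Y = 1/R + 1/(jωL)
Y = (0.003125 − j0.001377) S
|Y| = 0.003415 S → |Z| = 1/|Y| = 292.8 Ω, ∠Z = −∠Y = 23.78°
cos φ = cos(23.78°) = 0.9151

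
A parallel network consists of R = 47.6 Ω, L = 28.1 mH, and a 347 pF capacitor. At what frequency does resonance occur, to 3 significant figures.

51.0 kHz

ω₀ = 1/√(LC) = 1/√(0.0281 × 3.47e-10) = 320200 rad/s
f₀ = ω₀/(2π) = 51.0 kHz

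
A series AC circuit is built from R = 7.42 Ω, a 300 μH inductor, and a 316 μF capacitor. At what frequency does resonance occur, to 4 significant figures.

ω₀ = 1/√(LC) = 1/√(0.0003 × 0.000316) = 3248 rad/s
f₀ = ω₀/(2π) = 516.9 Hz

516.9 Hz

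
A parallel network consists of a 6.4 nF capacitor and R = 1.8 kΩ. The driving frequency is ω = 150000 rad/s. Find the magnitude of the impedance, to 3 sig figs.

902 Ω

X_C = 1/(ωC) = 1040 Ω
Parallel: admittances add. Y = 1/R + jωC
Y = (0.000556 + j0.000960) S
|Y| = 0.00111 S → |Z| = 1/|Y| = 902 Ω, ∠Z = −∠Y = -59.9°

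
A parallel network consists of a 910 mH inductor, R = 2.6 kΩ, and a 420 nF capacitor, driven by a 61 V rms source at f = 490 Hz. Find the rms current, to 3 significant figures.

61.7 mA

ω = 2πf = 3079 rad/s
X_L = ωL = 2800 Ω
X_C = 1/(ωC) = 773 Ω
Parallel: admittances add. Y = 1/R + 1/(jωL) + jωC
Y = (0.000385 + j0.000936) S
|Y| = 0.00101 S → |Z| = 1/|Y| = 988 Ω, ∠Z = −∠Y = -67.7°
I = V/|Z| = 61/988 = 61.7 mA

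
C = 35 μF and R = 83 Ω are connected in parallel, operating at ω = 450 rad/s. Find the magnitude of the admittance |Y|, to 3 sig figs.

19.8 mS

X_C = 1/(ωC) = 63.5 Ω
Parallel: admittances add. Y = 1/R + jωC
Y = (0.0120 + j0.0158) S
|Y| = 0.0198 S → |Z| = 1/|Y| = 50.4 Ω, ∠Z = −∠Y = -52.6°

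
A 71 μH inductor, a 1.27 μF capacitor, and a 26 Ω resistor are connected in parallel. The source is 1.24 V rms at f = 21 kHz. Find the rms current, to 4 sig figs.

ω = 2πf = 131900 rad/s
X_L = ωL = 9.368 Ω
X_C = 1/(ωC) = 5.968 Ω
Parallel: admittances add. Y = 1/R + 1/(jωL) + jωC
Y = (0.03846 + j0.06083) S
|Y| = 0.07197 S → |Z| = 1/|Y| = 13.90 Ω, ∠Z = −∠Y = -57.70°
I = V/|Z| = 1.24/13.90 = 89.24 mA

89.24 mA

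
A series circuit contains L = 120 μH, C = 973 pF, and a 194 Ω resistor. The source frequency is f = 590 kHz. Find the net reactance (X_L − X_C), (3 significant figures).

ω = 2πf = 3.707e+06 rad/s
X_L = ωL = 445 Ω
X_C = 1/(ωC) = 277 Ω
X = 445 − 277 = 168 Ω

168 Ω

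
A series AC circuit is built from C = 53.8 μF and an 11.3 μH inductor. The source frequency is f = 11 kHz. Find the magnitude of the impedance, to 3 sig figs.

0.512 Ω

ω = 2πf = 69120 rad/s
X_L = ωL = 0.781 Ω
X_C = 1/(ωC) = 0.269 Ω
Net reactance X = X_L − X_C = 0.512 Ω
Z = j0.512 Ω
|Z| = √(0² + 0.512²) = 0.512 Ω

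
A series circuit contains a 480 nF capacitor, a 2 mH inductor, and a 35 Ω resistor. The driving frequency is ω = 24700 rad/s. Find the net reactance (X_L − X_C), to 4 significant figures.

X_L = ωL = 49.40 Ω
X_C = 1/(ωC) = 84.35 Ω
X = 49.40 − 84.35 = -34.95 Ω

-34.95 Ω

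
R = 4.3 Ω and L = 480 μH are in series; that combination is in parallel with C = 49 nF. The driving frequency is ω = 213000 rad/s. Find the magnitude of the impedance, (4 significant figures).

X_L = ωL = 102.2 Ω
X_C = 1/(ωC) = 95.81 Ω
Branch 1 (R+jX_L): Z₁ = 4.300 + j102.2 Ω, |Z₁| = 102.3 Ω
Branch 2 (−jX_C): Z₂ = −j95.81 Ω
Parallel: Z = Z₁Z₂/(Z₁+Z₂), |Z| = 1268 Ω, ∠Z = -58.62°

1268 Ω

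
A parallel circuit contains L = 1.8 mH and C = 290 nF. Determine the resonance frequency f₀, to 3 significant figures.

ω₀ = 1/√(LC) = 1/√(0.0018 × 2.9e-07) = 43770 rad/s
f₀ = ω₀/(2π) = 6.97 kHz

6.97 kHz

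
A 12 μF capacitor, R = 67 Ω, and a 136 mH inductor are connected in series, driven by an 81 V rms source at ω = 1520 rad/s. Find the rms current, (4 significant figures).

487.9 mA

X_L = ωL = 206.7 Ω
X_C = 1/(ωC) = 54.82 Ω
Net reactance X = X_L − X_C = 151.9 Ω
Z = 67.00 + j151.9 Ω
|Z| = √(67.00² + 151.9²) = 166.0 Ω
I = V/|Z| = 81/166.0 = 487.9 mA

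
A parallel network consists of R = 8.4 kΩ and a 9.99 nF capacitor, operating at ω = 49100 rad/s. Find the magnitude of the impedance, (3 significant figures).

1980 Ω

X_C = 1/(ωC) = 2040 Ω
Parallel: admittances add. Y = 1/R + jωC
Y = (0.000119 + j0.000491) S
|Y| = 0.000505 S → |Z| = 1/|Y| = 1980 Ω, ∠Z = −∠Y = -76.4°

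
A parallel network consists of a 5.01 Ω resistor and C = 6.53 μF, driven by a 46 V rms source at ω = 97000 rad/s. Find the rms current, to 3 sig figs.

X_C = 1/(ωC) = 1.58 Ω
Parallel: admittances add. Y = 1/R + jωC
Y = (0.200 + j0.633) S
|Y| = 0.664 S → |Z| = 1/|Y| = 1.51 Ω, ∠Z = −∠Y = -72.5°
I = V/|Z| = 46/1.51 = 30.5 A

30.5 A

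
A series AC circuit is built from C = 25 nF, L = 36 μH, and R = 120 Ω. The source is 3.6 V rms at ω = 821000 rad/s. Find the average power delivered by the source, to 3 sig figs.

X_L = ωL = 29.6 Ω
X_C = 1/(ωC) = 48.7 Ω
Net reactance X = X_L − X_C = -19.2 Ω
Z = 120 − j19.2 Ω
|Z| = √(120² + 19.2²) = 122 Ω
∠Z = arctan(-19.2/120) = -9.07°
I = V/|Z| = 29.6 mA
P = VI cos φ = 3.6 × 0.0296 × cos(-9.07°) = 105 mW

105 mW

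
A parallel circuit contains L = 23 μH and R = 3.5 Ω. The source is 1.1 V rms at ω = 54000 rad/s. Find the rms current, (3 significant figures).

940 mA

X_L = ωL = 1.24 Ω
Parallel: admittances add. Y = 1/R + 1/(jωL)
Y = (0.286 − j0.805) S
|Y| = 0.854 S → |Z| = 1/|Y| = 1.17 Ω, ∠Z = −∠Y = 70.5°
I = V/|Z| = 1.1/1.17 = 940 mA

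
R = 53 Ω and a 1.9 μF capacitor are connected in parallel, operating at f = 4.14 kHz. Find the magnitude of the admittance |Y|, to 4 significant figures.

ω = 2πf = 26010 rad/s
X_C = 1/(ωC) = 20.23 Ω
Parallel: admittances add. Y = 1/R + jωC
Y = (0.01887 + j0.04942) S
|Y| = 0.05290 S → |Z| = 1/|Y| = 18.90 Ω, ∠Z = −∠Y = -69.11°

52.90 mS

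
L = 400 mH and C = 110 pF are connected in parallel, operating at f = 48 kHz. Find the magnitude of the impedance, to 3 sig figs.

ω = 2πf = 301600 rad/s
X_L = ωL = 121000 Ω
X_C = 1/(ωC) = 30100 Ω
Parallel: admittances add. Y = 1/(jωL) + jωC
Y = (0 + j2.49e-05) S
|Y| = 2.49e-05 S → |Z| = 1/|Y| = 40200 Ω, ∠Z = −∠Y = -90.0°

40200 Ω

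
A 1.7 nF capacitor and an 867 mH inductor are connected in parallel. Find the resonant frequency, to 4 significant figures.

ω₀ = 1/√(LC) = 1/√(0.867 × 1.7e-09) = 26050 rad/s
f₀ = ω₀/(2π) = 4.146 kHz

4.146 kHz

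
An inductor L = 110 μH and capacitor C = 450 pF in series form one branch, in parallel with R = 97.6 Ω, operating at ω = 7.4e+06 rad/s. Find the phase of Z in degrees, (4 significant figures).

10.76°

X_L = ωL = 814.0 Ω
X_C = 1/(ωC) = 300.3 Ω
Branch 1: Z₁ = R = 97.60 Ω
Branch 2 (series LC): Z₂ = j(X_L − X_C) = j513.7 Ω
Parallel: Z = Z₁Z₂/(Z₁+Z₂), |Z| = 95.88 Ω, ∠Z = 10.76°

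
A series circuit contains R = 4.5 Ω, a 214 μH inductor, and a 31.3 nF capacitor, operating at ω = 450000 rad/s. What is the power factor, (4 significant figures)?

X_L = ωL = 96.30 Ω
X_C = 1/(ωC) = 71.00 Ω
Net reactance X = X_L − X_C = 25.30 Ω
Z = 4.500 + j25.30 Ω
|Z| = √(4.500² + 25.30²) = 25.70 Ω
∠Z = arctan(25.30/4.500) = 79.92°
cos φ = cos(79.92°) = 0.1751

0.1751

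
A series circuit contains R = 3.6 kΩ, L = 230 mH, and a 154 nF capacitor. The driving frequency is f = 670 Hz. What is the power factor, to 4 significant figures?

0.9875

ω = 2πf = 4210 rad/s
X_L = ωL = 968.2 Ω
X_C = 1/(ωC) = 1542 Ω
Net reactance X = X_L − X_C = -574.3 Ω
Z = 3600 − j574.3 Ω
|Z| = √(3600² + 574.3²) = 3646 Ω
∠Z = arctan(-574.3/3600) = -9.063°
cos φ = cos(-9.063°) = 0.9875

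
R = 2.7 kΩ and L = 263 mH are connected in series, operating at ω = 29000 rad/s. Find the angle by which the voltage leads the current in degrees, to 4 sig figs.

X_L = ωL = 7627 Ω
Z = 2700 + j7627 Ω
|Z| = √(2700² + 7627²) = 8091 Ω
∠Z = arctan(7627/2700) = 70.51°

70.51°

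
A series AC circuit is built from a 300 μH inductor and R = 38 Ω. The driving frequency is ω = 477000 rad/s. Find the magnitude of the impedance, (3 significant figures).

148 Ω

X_L = ωL = 143 Ω
Z = 38.0 + j143 Ω
|Z| = √(38.0² + 143²) = 148 Ω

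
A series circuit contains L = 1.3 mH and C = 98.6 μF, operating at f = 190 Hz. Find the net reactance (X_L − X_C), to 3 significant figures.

ω = 2πf = 1194 rad/s
X_L = ωL = 1.55 Ω
X_C = 1/(ωC) = 8.50 Ω
X = 1.55 − 8.50 = -6.94 Ω

-6.94 Ω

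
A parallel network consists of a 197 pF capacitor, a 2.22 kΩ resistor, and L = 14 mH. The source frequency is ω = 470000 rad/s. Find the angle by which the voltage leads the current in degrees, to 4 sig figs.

7.510°

X_L = ωL = 6580 Ω
X_C = 1/(ωC) = 10800 Ω
Parallel: admittances add. Y = 1/R + 1/(jωL) + jωC
Y = (0.0004505 − j5.939e-05) S
|Y| = 0.0004543 S → |Z| = 1/|Y| = 2201 Ω, ∠Z = −∠Y = 7.510°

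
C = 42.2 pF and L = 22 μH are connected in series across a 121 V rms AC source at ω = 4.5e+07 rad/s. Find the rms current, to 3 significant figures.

X_L = ωL = 990 Ω
X_C = 1/(ωC) = 527 Ω
Net reactance X = X_L − X_C = 463 Ω
Z = j463 Ω
|Z| = √(0² + 463²) = 463 Ω
I = V/|Z| = 121/463 = 261 mA

261 mA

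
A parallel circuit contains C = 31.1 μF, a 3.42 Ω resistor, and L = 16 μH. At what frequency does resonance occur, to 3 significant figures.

ω₀ = 1/√(LC) = 1/√(1.6e-05 × 3.11e-05) = 44830 rad/s
f₀ = ω₀/(2π) = 7.13 kHz

7.13 kHz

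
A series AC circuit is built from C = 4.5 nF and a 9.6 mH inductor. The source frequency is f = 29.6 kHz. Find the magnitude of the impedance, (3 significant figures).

ω = 2πf = 186000 rad/s
X_L = ωL = 1790 Ω
X_C = 1/(ωC) = 1190 Ω
Net reactance X = X_L − X_C = 591 Ω
Z = j591 Ω
|Z| = √(0² + 591²) = 591 Ω

591 Ω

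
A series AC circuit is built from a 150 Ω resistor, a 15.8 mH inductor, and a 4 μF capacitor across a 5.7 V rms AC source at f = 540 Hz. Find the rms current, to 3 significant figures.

37.7 mA

ω = 2πf = 3393 rad/s
X_L = ωL = 53.6 Ω
X_C = 1/(ωC) = 73.7 Ω
Net reactance X = X_L − X_C = -20.1 Ω
Z = 150 − j20.1 Ω
|Z| = √(150² + 20.1²) = 151 Ω
I = V/|Z| = 5.7/151 = 37.7 mA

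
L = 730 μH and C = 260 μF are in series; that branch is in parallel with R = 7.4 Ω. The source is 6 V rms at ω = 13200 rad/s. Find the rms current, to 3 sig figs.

1.03 A

X_L = ωL = 9.64 Ω
X_C = 1/(ωC) = 0.291 Ω
Branch 1: Z₁ = R = 7.40 Ω
Branch 2 (series LC): Z₂ = j(X_L − X_C) = j9.34 Ω
Parallel: Z = Z₁Z₂/(Z₁+Z₂), |Z| = 5.80 Ω, ∠Z = 38.4°
I = V/|Z| = 6/5.80 = 1.03 A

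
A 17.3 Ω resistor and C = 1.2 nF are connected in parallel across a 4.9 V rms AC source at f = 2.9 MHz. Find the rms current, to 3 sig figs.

303 mA

ω = 2πf = 1.822e+07 rad/s
X_C = 1/(ωC) = 45.7 Ω
Parallel: admittances add. Y = 1/R + jωC
Y = (0.0578 + j0.0219) S
|Y| = 0.0618 S → |Z| = 1/|Y| = 16.2 Ω, ∠Z = −∠Y = -20.7°
I = V/|Z| = 4.9/16.2 = 303 mA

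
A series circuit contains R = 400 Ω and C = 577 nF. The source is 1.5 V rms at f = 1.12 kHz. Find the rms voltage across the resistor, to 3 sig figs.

ω = 2πf = 7037 rad/s
X_C = 1/(ωC) = 246 Ω
Z = 400 − j246 Ω
|Z| = √(400² + 246²) = 470 Ω
I = V/|Z| = 3.19 mA
V_R = I·|Z_R| = 0.00319 × 400 = 1.28 V

1.28 V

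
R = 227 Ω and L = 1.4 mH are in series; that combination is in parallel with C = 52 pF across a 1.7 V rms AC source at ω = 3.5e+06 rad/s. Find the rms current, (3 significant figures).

X_L = ωL = 4900 Ω
X_C = 1/(ωC) = 5490 Ω
Branch 1 (R+jX_L): Z₁ = 227 + j4900 Ω, |Z₁| = 4910 Ω
Branch 2 (−jX_C): Z₂ = −j5490 Ω
Parallel: Z = Z₁Z₂/(Z₁+Z₂), |Z| = 42400 Ω, ∠Z = 66.4°
I = V/|Z| = 1.7/42400 = 40.1 μA

40.1 μA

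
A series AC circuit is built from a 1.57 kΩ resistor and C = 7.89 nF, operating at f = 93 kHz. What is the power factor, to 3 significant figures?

0.991

ω = 2πf = 584300 rad/s
X_C = 1/(ωC) = 217 Ω
Z = 1570 − j217 Ω
|Z| = √(1570² + 217²) = 1580 Ω
∠Z = arctan(-217/1570) = -7.87°
cos φ = cos(-7.87°) = 0.991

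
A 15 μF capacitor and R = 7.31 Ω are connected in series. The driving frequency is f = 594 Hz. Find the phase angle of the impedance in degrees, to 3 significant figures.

ω = 2πf = 3732 rad/s
X_C = 1/(ωC) = 17.9 Ω
Z = 7.31 − j17.9 Ω
|Z| = √(7.31² + 17.9²) = 19.3 Ω
∠Z = arctan(-17.9/7.31) = -67.7°

-67.7°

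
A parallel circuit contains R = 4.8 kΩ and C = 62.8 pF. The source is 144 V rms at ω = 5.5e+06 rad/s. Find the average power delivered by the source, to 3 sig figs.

X_C = 1/(ωC) = 2900 Ω
Parallel: admittances add. Y = 1/R + jωC
Y = (0.000208 + j0.000345) S
|Y| = 0.000403 S → |Z| = 1/|Y| = 2480 Ω, ∠Z = −∠Y = -58.9°
I = V/|Z| = 58.1 mA
P = VI cos φ = 144 × 0.0581 × cos(-58.9°) = 4.32 W

4.32 W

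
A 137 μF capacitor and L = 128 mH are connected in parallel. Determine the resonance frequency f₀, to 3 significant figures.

ω₀ = 1/√(LC) = 1/√(0.128 × 0.000137) = 238.8 rad/s
f₀ = ω₀/(2π) = 38.0 Hz

38.0 Hz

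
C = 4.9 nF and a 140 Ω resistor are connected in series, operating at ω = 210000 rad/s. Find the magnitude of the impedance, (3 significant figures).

X_C = 1/(ωC) = 972 Ω
Z = 140 − j972 Ω
|Z| = √(140² + 972²) = 982 Ω

982 Ω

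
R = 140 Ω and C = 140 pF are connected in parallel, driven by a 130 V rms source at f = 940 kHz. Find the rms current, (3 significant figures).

ω = 2πf = 5.906e+06 rad/s
X_C = 1/(ωC) = 1210 Ω
Parallel: admittances add. Y = 1/R + jωC
Y = (0.00714 + j0.000827) S
|Y| = 0.00719 S → |Z| = 1/|Y| = 139 Ω, ∠Z = −∠Y = -6.60°
I = V/|Z| = 130/139 = 935 mA

935 mA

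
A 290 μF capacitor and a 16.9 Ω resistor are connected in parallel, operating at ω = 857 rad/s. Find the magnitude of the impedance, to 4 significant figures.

3.914 Ω

X_C = 1/(ωC) = 4.024 Ω
Parallel: admittances add. Y = 1/R + jωC
Y = (0.05917 + j0.2485) S
|Y| = 0.2555 S → |Z| = 1/|Y| = 3.914 Ω, ∠Z = −∠Y = -76.61°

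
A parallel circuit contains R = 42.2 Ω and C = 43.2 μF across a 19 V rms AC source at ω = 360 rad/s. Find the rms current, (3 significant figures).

539 mA

X_C = 1/(ωC) = 64.3 Ω
Parallel: admittances add. Y = 1/R + jωC
Y = (0.0237 + j0.0156) S
|Y| = 0.0283 S → |Z| = 1/|Y| = 35.3 Ω, ∠Z = −∠Y = -33.3°
I = V/|Z| = 19/35.3 = 539 mA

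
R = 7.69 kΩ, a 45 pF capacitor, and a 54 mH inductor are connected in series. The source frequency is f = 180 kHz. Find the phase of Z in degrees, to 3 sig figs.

ω = 2πf = 1.131e+06 rad/s
X_L = ωL = 61100 Ω
X_C = 1/(ωC) = 19600 Ω
Net reactance X = X_L − X_C = 41400 Ω
Z = 7690 + j41400 Ω
|Z| = √(7690² + 41400²) = 42100 Ω
∠Z = arctan(41400/7690) = 79.5°

79.5°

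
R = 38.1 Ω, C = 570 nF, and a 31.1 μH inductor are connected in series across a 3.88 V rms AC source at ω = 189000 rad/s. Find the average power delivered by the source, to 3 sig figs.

X_L = ωL = 5.88 Ω
X_C = 1/(ωC) = 9.28 Ω
Net reactance X = X_L − X_C = -3.40 Ω
Z = 38.1 − j3.40 Ω
|Z| = √(38.1² + 3.40²) = 38.3 Ω
∠Z = arctan(-3.40/38.1) = -5.11°
I = V/|Z| = 101 mA
P = VI cos φ = 3.88 × 0.101 × cos(-5.11°) = 392 mW

392 mW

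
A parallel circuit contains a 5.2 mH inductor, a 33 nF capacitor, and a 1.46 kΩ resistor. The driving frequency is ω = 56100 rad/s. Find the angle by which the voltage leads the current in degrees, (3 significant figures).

X_L = ωL = 292 Ω
X_C = 1/(ωC) = 540 Ω
Parallel: admittances add. Y = 1/R + 1/(jωL) + jωC
Y = (0.000685 − j0.00158) S
|Y| = 0.00172 S → |Z| = 1/|Y| = 582 Ω, ∠Z = −∠Y = 66.5°

66.5°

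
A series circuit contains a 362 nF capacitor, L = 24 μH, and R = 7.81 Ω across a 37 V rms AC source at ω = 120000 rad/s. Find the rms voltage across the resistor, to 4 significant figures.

X_L = ωL = 2.880 Ω
X_C = 1/(ωC) = 23.02 Ω
Net reactance X = X_L − X_C = -20.14 Ω
Z = 7.810 − j20.14 Ω
|Z| = √(7.810² + 20.14²) = 21.60 Ω
I = V/|Z| = 1.713 A
V_R = I·|Z_R| = 1.713 × 7.810 = 13.38 V

13.38 V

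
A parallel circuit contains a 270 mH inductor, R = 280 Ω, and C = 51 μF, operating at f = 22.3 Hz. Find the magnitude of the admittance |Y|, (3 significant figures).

ω = 2πf = 140.1 rad/s
X_L = ωL = 37.8 Ω
X_C = 1/(ωC) = 140 Ω
Parallel: admittances add. Y = 1/R + 1/(jωL) + jωC
Y = (0.00357 − j0.0193) S
|Y| = 0.0196 S → |Z| = 1/|Y| = 51.0 Ω, ∠Z = −∠Y = 79.5°

19.6 mS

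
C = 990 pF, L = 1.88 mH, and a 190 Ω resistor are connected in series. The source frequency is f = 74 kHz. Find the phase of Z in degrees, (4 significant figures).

ω = 2πf = 465000 rad/s
X_L = ωL = 874.1 Ω
X_C = 1/(ωC) = 2172 Ω
Net reactance X = X_L − X_C = -1298 Ω
Z = 190.0 − j1298 Ω
|Z| = √(190.0² + 1298²) = 1312 Ω
∠Z = arctan(-1298/190.0) = -81.67°

-81.67°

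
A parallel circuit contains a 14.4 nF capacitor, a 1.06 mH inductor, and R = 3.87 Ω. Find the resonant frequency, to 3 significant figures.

ω₀ = 1/√(LC) = 1/√(0.00106 × 1.44e-08) = 256000 rad/s
f₀ = ω₀/(2π) = 40.7 kHz

40.7 kHz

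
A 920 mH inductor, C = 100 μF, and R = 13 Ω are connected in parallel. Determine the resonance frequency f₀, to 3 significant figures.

ω₀ = 1/√(LC) = 1/√(0.92 × 0.0001) = 104.3 rad/s
f₀ = ω₀/(2π) = 16.6 Hz

16.6 Hz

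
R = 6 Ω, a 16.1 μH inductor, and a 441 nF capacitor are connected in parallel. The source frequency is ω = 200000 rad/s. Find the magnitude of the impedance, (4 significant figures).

3.599 Ω

X_L = ωL = 3.220 Ω
X_C = 1/(ωC) = 11.34 Ω
Parallel: admittances add. Y = 1/R + 1/(jωL) + jωC
Y = (0.1667 − j0.2224) S
|Y| = 0.2779 S → |Z| = 1/|Y| = 3.599 Ω, ∠Z = −∠Y = 53.15°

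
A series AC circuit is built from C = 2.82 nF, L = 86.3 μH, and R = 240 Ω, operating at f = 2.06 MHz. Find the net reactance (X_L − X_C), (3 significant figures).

1090 Ω

ω = 2πf = 1.294e+07 rad/s
X_L = ωL = 1120 Ω
X_C = 1/(ωC) = 27.4 Ω
X = 1120 − 27.4 = 1090 Ω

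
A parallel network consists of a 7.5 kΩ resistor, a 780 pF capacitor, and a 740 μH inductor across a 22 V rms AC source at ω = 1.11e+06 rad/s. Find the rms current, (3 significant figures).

X_L = ωL = 821 Ω
X_C = 1/(ωC) = 1160 Ω
Parallel: admittances add. Y = 1/R + 1/(jωL) + jωC
Y = (0.000133 − j0.000352) S
|Y| = 0.000376 S → |Z| = 1/|Y| = 2660 Ω, ∠Z = −∠Y = 69.2°
I = V/|Z| = 22/2660 = 8.27 mA

8.27 mA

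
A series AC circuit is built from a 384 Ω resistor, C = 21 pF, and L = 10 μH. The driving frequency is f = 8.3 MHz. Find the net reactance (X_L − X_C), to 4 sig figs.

ω = 2πf = 5.215e+07 rad/s
X_L = ωL = 521.5 Ω
X_C = 1/(ωC) = 913.1 Ω
X = 521.5 − 913.1 = -391.6 Ω

-391.6 Ω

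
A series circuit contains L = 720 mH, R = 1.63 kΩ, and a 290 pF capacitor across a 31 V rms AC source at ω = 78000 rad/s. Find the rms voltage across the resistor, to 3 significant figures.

4.19 V

X_L = ωL = 56200 Ω
X_C = 1/(ωC) = 44200 Ω
Net reactance X = X_L − X_C = 12000 Ω
Z = 1630 + j12000 Ω
|Z| = √(1630² + 12000²) = 12100 Ω
I = V/|Z| = 2.57 mA
V_R = I·|Z_R| = 0.00257 × 1630 = 4.19 V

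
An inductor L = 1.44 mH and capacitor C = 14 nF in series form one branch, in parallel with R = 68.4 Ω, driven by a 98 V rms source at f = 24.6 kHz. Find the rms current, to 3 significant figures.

ω = 2πf = 154600 rad/s
X_L = ωL = 223 Ω
X_C = 1/(ωC) = 462 Ω
Branch 1: Z₁ = R = 68.4 Ω
Branch 2 (series LC): Z₂ = j(X_L − X_C) = −j240 Ω
Parallel: Z = Z₁Z₂/(Z₁+Z₂), |Z| = 65.8 Ω, ∠Z = -15.9°
I = V/|Z| = 98/65.8 = 1.49 A

1.49 A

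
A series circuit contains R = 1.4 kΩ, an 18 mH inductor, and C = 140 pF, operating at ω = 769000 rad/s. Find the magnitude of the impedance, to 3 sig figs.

4760 Ω

X_L = ωL = 13800 Ω
X_C = 1/(ωC) = 9290 Ω
Net reactance X = X_L − X_C = 4550 Ω
Z = 1400 + j4550 Ω
|Z| = √(1400² + 4550²) = 4760 Ω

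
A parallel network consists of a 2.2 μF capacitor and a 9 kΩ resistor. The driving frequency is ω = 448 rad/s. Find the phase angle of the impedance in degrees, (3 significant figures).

-83.6°

X_C = 1/(ωC) = 1010 Ω
Parallel: admittances add. Y = 1/R + jωC
Y = (0.000111 + j0.000986) S
|Y| = 0.000992 S → |Z| = 1/|Y| = 1010 Ω, ∠Z = −∠Y = -83.6°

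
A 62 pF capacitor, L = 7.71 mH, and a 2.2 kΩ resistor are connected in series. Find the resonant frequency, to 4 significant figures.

230.2 kHz

ω₀ = 1/√(LC) = 1/√(0.00771 × 6.2e-11) = 1.446e+06 rad/s
f₀ = ω₀/(2π) = 230.2 kHz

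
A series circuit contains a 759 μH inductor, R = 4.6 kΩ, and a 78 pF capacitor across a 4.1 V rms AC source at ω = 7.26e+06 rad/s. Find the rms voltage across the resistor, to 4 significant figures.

X_L = ωL = 5510 Ω
X_C = 1/(ωC) = 1766 Ω
Net reactance X = X_L − X_C = 3744 Ω
Z = 4600 + j3744 Ω
|Z| = √(4600² + 3744²) = 5931 Ω
I = V/|Z| = 691.2 μA
V_R = I·|Z_R| = 0.0006912 × 4600 = 3.180 V

3.180 V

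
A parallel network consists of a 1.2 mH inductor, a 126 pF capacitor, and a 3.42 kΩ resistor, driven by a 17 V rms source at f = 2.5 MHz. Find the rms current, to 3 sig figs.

33.1 mA

ω = 2πf = 1.571e+07 rad/s
X_L = ωL = 18800 Ω
X_C = 1/(ωC) = 505 Ω
Parallel: admittances add. Y = 1/R + 1/(jωL) + jωC
Y = (0.000292 + j0.00193) S
|Y| = 0.00195 S → |Z| = 1/|Y| = 513 Ω, ∠Z = −∠Y = -81.4°
I = V/|Z| = 17/513 = 33.1 mA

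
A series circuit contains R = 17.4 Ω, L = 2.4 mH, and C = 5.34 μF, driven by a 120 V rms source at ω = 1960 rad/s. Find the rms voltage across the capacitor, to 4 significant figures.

124.0 V

X_L = ωL = 4.704 Ω
X_C = 1/(ωC) = 95.54 Ω
Net reactance X = X_L − X_C = -90.84 Ω
Z = 17.40 − j90.84 Ω
|Z| = √(17.40² + 90.84²) = 92.49 Ω
I = V/|Z| = 1.297 A
V_C = I·|Z_C| = 1.297 × 95.54 = 124.0 V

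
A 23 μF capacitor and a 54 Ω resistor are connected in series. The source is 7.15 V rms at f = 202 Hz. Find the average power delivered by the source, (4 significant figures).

ω = 2πf = 1269 rad/s
X_C = 1/(ωC) = 34.26 Ω
Z = 54.00 − j34.26 Ω
|Z| = √(54.00² + 34.26²) = 63.95 Ω
∠Z = arctan(-34.26/54.00) = -32.39°
I = V/|Z| = 111.8 mA
P = VI cos φ = 7.15 × 0.1118 × cos(-32.39°) = 675.1 mW

675.1 mW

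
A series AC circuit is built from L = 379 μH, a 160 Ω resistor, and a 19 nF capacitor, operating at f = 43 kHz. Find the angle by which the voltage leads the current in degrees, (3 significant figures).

ω = 2πf = 270200 rad/s
X_L = ωL = 102 Ω
X_C = 1/(ωC) = 195 Ω
Net reactance X = X_L − X_C = -92.4 Ω
Z = 160 − j92.4 Ω
|Z| = √(160² + 92.4²) = 185 Ω
∠Z = arctan(-92.4/160) = -30.0°

-30.0°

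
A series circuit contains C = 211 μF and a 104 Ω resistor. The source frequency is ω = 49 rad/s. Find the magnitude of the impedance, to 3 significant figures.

142 Ω

X_C = 1/(ωC) = 96.7 Ω
Z = 104 − j96.7 Ω
|Z| = √(104² + 96.7²) = 142 Ω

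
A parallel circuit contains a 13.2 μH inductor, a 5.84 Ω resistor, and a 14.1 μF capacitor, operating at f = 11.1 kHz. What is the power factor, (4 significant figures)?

0.8572

ω = 2πf = 69740 rad/s
X_L = ωL = 0.9206 Ω
X_C = 1/(ωC) = 1.017 Ω
Parallel: admittances add. Y = 1/R + 1/(jωL) + jωC
Y = (0.1712 − j0.1029) S
|Y| = 0.1997 S → |Z| = 1/|Y| = 5.006 Ω, ∠Z = −∠Y = 30.99°
cos φ = cos(30.99°) = 0.8572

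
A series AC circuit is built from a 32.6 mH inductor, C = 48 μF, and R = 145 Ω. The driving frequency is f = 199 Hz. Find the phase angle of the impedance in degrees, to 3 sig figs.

9.44°

ω = 2πf = 1250 rad/s
X_L = ωL = 40.8 Ω
X_C = 1/(ωC) = 16.7 Ω
Net reactance X = X_L − X_C = 24.1 Ω
Z = 145 + j24.1 Ω
|Z| = √(145² + 24.1²) = 147 Ω
∠Z = arctan(24.1/145) = 9.44°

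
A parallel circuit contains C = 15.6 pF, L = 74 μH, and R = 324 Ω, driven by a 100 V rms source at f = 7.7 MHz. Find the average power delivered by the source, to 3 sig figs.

30.9 W

ω = 2πf = 4.838e+07 rad/s
X_L = ωL = 3580 Ω
X_C = 1/(ωC) = 1320 Ω
Parallel: admittances add. Y = 1/R + 1/(jωL) + jωC
Y = (0.00309 + j0.000475) S
|Y| = 0.00312 S → |Z| = 1/|Y| = 320 Ω, ∠Z = −∠Y = -8.76°
I = V/|Z| = 312 mA
P = VI cos φ = 100 × 0.312 × cos(-8.76°) = 30.9 W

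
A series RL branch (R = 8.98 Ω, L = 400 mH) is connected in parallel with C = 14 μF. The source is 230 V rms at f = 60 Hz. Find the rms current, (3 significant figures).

319 mA

ω = 2πf = 377.0 rad/s
X_L = ωL = 151 Ω
X_C = 1/(ωC) = 189 Ω
Branch 1 (R+jX_L): Z₁ = 8.98 + j151 Ω, |Z₁| = 151 Ω
Branch 2 (−jX_C): Z₂ = −j189 Ω
Parallel: Z = Z₁Z₂/(Z₁+Z₂), |Z| = 721 Ω, ∠Z = 73.5°
I = V/|Z| = 230/721 = 319 mA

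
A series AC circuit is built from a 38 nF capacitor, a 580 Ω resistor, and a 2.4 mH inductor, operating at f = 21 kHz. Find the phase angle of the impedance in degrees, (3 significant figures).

ω = 2πf = 131900 rad/s
X_L = ωL = 317 Ω
X_C = 1/(ωC) = 199 Ω
Net reactance X = X_L − X_C = 117 Ω
Z = 580 + j117 Ω
|Z| = √(580² + 117²) = 592 Ω
∠Z = arctan(117/580) = 11.4°

11.4°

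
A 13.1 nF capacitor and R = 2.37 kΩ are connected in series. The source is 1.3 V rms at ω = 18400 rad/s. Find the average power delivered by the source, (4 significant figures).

175.5 μW

X_C = 1/(ωC) = 4149 Ω
Z = 2370 − j4149 Ω
|Z| = √(2370² + 4149²) = 4778 Ω
∠Z = arctan(-4149/2370) = -60.26°
I = V/|Z| = 272.1 μA
P = VI cos φ = 1.3 × 0.0002721 × cos(-60.26°) = 175.5 μW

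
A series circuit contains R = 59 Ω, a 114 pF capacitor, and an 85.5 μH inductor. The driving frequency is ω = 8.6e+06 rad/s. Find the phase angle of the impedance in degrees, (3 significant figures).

X_L = ωL = 735 Ω
X_C = 1/(ωC) = 1020 Ω
Net reactance X = X_L − X_C = -285 Ω
Z = 59.0 − j285 Ω
|Z| = √(59.0² + 285²) = 291 Ω
∠Z = arctan(-285/59.0) = -78.3°

-78.3°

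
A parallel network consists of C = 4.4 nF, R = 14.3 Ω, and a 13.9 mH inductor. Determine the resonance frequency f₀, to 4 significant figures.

20.35 kHz

ω₀ = 1/√(LC) = 1/√(0.0139 × 4.4e-09) = 127900 rad/s
f₀ = ω₀/(2π) = 20.35 kHz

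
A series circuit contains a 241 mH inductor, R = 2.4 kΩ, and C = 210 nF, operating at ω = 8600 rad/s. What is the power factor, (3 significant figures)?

0.845

X_L = ωL = 2070 Ω
X_C = 1/(ωC) = 554 Ω
Net reactance X = X_L − X_C = 1520 Ω
Z = 2400 + j1520 Ω
|Z| = √(2400² + 1520²) = 2840 Ω
∠Z = arctan(1520/2400) = 32.3°
cos φ = cos(32.3°) = 0.845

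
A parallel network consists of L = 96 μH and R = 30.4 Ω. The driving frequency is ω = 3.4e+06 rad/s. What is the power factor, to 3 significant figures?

0.996

X_L = ωL = 326 Ω
Parallel: admittances add. Y = 1/R + 1/(jωL)
Y = (0.0329 − j0.00306) S
|Y| = 0.0330 S → |Z| = 1/|Y| = 30.3 Ω, ∠Z = −∠Y = 5.32°
cos φ = cos(5.32°) = 0.996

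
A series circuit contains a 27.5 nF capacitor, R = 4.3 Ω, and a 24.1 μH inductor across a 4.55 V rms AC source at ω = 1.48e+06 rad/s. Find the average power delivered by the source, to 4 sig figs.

X_L = ωL = 35.67 Ω
X_C = 1/(ωC) = 24.57 Ω
Net reactance X = X_L − X_C = 11.10 Ω
Z = 4.300 + j11.10 Ω
|Z| = √(4.300² + 11.10²) = 11.90 Ω
∠Z = arctan(11.10/4.300) = 68.82°
I = V/|Z| = 382.3 mA
P = VI cos φ = 4.55 × 0.3823 × cos(68.82°) = 628.4 mW

628.4 mW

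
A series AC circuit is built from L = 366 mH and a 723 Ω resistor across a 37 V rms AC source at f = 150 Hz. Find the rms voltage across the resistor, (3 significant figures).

33.4 V

ω = 2πf = 942.5 rad/s
X_L = ωL = 345 Ω
Z = 723 + j345 Ω
|Z| = √(723² + 345²) = 801 Ω
I = V/|Z| = 46.2 mA
V_R = I·|Z_R| = 0.0462 × 723 = 33.4 V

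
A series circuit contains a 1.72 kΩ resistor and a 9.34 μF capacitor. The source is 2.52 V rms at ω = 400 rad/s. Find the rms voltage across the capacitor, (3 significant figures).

0.387 V

X_C = 1/(ωC) = 268 Ω
Z = 1720 − j268 Ω
|Z| = √(1720² + 268²) = 1740 Ω
I = V/|Z| = 1.45 mA
V_C = I·|Z_C| = 0.00145 × 268 = 0.387 V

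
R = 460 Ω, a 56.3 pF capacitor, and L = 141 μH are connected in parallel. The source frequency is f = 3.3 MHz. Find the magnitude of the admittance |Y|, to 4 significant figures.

2.325 mS

ω = 2πf = 2.073e+07 rad/s
X_L = ωL = 2924 Ω
X_C = 1/(ωC) = 856.6 Ω
Parallel: admittances add. Y = 1/R + 1/(jωL) + jωC
Y = (0.002174 + j0.0008253) S
|Y| = 0.002325 S → |Z| = 1/|Y| = 430.1 Ω, ∠Z = −∠Y = -20.79°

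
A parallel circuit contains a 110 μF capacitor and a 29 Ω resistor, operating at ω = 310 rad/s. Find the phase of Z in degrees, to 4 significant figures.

X_C = 1/(ωC) = 29.33 Ω
Parallel: admittances add. Y = 1/R + jωC
Y = (0.03448 + j0.03410) S
|Y| = 0.04850 S → |Z| = 1/|Y| = 20.62 Ω, ∠Z = −∠Y = -44.68°

-44.68°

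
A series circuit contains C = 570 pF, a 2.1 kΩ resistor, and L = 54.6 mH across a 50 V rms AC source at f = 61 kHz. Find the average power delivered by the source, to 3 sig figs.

19.3 mW

ω = 2πf = 383300 rad/s
X_L = ωL = 20900 Ω
X_C = 1/(ωC) = 4580 Ω
Net reactance X = X_L − X_C = 16300 Ω
Z = 2100 + j16300 Ω
|Z| = √(2100² + 16300²) = 16500 Ω
∠Z = arctan(16300/2100) = 82.7°
I = V/|Z| = 3.03 mA
P = VI cos φ = 50 × 0.00303 × cos(82.7°) = 19.3 mW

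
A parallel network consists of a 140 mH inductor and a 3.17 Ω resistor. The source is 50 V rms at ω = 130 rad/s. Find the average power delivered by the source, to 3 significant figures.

789 W

X_L = ωL = 18.2 Ω
Parallel: admittances add. Y = 1/R + 1/(jωL)
Y = (0.315 − j0.0549) S
|Y| = 0.320 S → |Z| = 1/|Y| = 3.12 Ω, ∠Z = −∠Y = 9.88°
I = V/|Z| = 16.0 A
P = VI cos φ = 50 × 16.0 × cos(9.88°) = 789 W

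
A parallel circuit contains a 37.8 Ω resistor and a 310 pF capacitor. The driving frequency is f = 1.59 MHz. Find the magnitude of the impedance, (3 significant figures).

37.5 Ω

ω = 2πf = 9.99e+06 rad/s
X_C = 1/(ωC) = 323 Ω
Parallel: admittances add. Y = 1/R + jωC
Y = (0.0265 + j0.00310) S
|Y| = 0.0266 S → |Z| = 1/|Y| = 37.5 Ω, ∠Z = −∠Y = -6.68°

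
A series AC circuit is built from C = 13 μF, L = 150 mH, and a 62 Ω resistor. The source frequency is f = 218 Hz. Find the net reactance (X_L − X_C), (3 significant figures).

149 Ω

ω = 2πf = 1370 rad/s
X_L = ωL = 205 Ω
X_C = 1/(ωC) = 56.2 Ω
X = 205 − 56.2 = 149 Ω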